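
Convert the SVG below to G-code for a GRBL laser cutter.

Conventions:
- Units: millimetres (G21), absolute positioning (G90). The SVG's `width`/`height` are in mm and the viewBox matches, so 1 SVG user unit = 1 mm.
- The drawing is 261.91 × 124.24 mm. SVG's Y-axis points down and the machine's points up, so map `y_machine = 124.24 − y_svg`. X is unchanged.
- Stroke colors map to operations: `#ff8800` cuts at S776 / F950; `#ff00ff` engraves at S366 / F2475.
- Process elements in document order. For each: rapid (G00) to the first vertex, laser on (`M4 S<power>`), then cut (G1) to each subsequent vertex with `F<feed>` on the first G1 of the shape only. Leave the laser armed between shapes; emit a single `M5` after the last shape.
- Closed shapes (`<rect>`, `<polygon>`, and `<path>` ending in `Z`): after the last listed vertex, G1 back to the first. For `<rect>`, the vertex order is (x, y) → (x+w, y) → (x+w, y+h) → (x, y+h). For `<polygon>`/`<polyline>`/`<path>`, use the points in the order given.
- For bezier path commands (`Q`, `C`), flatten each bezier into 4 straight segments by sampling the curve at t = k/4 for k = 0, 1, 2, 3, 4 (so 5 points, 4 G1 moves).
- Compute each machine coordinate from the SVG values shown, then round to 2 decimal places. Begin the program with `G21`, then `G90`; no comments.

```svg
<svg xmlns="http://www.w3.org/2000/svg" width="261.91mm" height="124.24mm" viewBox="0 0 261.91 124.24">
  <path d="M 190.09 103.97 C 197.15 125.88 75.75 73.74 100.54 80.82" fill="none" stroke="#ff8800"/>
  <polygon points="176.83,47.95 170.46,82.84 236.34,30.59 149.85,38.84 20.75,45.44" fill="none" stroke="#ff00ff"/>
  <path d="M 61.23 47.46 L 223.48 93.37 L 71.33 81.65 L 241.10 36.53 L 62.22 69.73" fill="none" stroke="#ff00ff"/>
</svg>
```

G21
G90
G00 X190.09 Y20.27
M4 S776
G1 X175.59 Y15.64 F950
G1 X138.67 Y26.28
G1 X105.07 Y39.71
G1 X100.54 Y43.42
G00 X176.83 Y76.29
M4 S366
G1 X170.46 Y41.40 F2475
G1 X236.34 Y93.65
G1 X149.85 Y85.40
G1 X20.75 Y78.80
G1 X176.83 Y76.29
G00 X61.23 Y76.78
M4 S366
G1 X223.48 Y30.87 F2475
G1 X71.33 Y42.59
G1 X241.10 Y87.71
G1 X62.22 Y54.51
M5

Since the viewBox matches the mm dimensions, user units are millimetres directly. The only transform is the Y-flip y_m = 124.24 − y_svg.

Shape 1 is a cubic bezier drawn with `<path>`. Its stroke #ff8800 means cut at S776, F950. After flipping Y the toolpath is (190.09,20.27) → (175.59,15.64) → (138.67,26.28) → (105.07,39.71) → (100.54,43.42).

Shape 2 is a closed polygon drawn with `<polygon>`. Its stroke #ff00ff means engrave at S366, F2475. After flipping Y the toolpath is (176.83,76.29) → (170.46,41.40) → (236.34,93.65) → (149.85,85.40) → (20.75,78.80) → (176.83,76.29), returning to the start.

Shape 3 is a open polyline drawn with `<path>`. Its stroke #ff00ff means engrave at S366, F2475. After flipping Y the toolpath is (61.23,76.78) → (223.48,30.87) → (71.33,42.59) → (241.10,87.71) → (62.22,54.51).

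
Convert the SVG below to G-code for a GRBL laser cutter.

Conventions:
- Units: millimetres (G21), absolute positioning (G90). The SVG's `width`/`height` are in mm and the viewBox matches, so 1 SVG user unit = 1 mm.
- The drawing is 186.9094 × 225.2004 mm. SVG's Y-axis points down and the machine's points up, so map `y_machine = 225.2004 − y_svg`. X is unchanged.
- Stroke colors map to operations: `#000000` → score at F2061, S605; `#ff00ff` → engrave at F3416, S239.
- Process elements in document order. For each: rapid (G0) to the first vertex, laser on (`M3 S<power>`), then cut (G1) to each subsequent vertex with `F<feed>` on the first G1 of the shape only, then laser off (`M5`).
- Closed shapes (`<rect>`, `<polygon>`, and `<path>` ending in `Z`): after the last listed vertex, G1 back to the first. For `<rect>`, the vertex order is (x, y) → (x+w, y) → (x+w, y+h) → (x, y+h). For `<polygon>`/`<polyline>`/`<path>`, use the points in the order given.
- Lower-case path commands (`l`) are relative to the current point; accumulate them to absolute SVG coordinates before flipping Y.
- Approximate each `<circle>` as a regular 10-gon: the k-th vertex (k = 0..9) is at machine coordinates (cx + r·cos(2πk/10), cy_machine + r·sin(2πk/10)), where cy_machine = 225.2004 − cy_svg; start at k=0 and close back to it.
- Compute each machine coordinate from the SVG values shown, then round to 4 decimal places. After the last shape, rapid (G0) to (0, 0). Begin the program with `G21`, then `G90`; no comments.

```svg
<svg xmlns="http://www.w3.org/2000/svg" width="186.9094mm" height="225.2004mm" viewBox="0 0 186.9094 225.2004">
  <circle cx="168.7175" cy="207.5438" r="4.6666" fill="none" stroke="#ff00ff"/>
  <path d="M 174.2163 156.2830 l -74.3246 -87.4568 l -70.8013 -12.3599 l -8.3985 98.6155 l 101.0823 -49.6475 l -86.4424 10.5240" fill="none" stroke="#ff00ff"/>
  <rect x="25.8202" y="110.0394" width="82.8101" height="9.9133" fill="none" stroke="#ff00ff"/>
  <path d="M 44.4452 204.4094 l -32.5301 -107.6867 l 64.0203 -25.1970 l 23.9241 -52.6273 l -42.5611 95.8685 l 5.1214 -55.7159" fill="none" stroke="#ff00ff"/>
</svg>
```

G21
G90
G0 X173.3841 Y17.6566
M3 S239
G1 X172.4929 Y20.3996 F3416
G1 X170.1596 Y22.0948
G1 X167.2754 Y22.0948
G1 X164.9421 Y20.3996
G1 X164.0509 Y17.6566
G1 X164.9421 Y14.9136
G1 X167.2754 Y13.2184
G1 X170.1596 Y13.2184
G1 X172.4929 Y14.9136
G1 X173.3841 Y17.6566
M5
G0 X174.2163 Y68.9174
M3 S239
G1 X99.8917 Y156.3742 F3416
G1 X29.0904 Y168.7341
G1 X20.6919 Y70.1186
G1 X121.7742 Y119.7661
G1 X35.3318 Y109.2421
M5
G0 X25.8202 Y115.1610
M3 S239
G1 X108.6303 Y115.1610 F3416
G1 X108.6303 Y105.2477
G1 X25.8202 Y105.2477
G1 X25.8202 Y115.1610
M5
G0 X44.4452 Y20.7910
M3 S239
G1 X11.9151 Y128.4777 F3416
G1 X75.9354 Y153.6747
G1 X99.8595 Y206.3020
G1 X57.2984 Y110.4335
G1 X62.4198 Y166.1494
M5
G0 X0.0000 Y0.0000

Since the viewBox matches the mm dimensions, user units are millimetres directly. The only transform is the Y-flip y_m = 225.2004 − y_svg.

Shape 1 is a circle drawn with `<circle>`. Its stroke #ff00ff means engrave at S239, F3416. After flipping Y the toolpath is (173.3841,17.6566) → (172.4929,20.3996) → (170.1596,22.0948) → (167.2754,22.0948) → (164.9421,20.3996) → (164.0509,17.6566) → (164.9421,14.9136) → (167.2754,13.2184) → (170.1596,13.2184) → (172.4929,14.9136) → (173.3841,17.6566), returning to the start.

Shape 2 is a open polyline drawn with `<path>`. Its stroke #ff00ff means engrave at S239, F3416. After flipping Y the toolpath is (174.2163,68.9174) → (99.8917,156.3742) → (29.0904,168.7341) → (20.6919,70.1186) → (121.7742,119.7661) → (35.3318,109.2421).

Shape 3 is a rectangle drawn with `<rect>`. Its stroke #ff00ff means engrave at S239, F3416. After flipping Y the toolpath is (25.8202,115.1610) → (108.6303,115.1610) → (108.6303,105.2477) → (25.8202,105.2477) → (25.8202,115.1610), returning to the start.

Shape 4 is a open polyline drawn with `<path>`. Its stroke #ff00ff means engrave at S239, F3416. After flipping Y the toolpath is (44.4452,20.7910) → (11.9151,128.4777) → (75.9354,153.6747) → (99.8595,206.3020) → (57.2984,110.4335) → (62.4198,166.1494).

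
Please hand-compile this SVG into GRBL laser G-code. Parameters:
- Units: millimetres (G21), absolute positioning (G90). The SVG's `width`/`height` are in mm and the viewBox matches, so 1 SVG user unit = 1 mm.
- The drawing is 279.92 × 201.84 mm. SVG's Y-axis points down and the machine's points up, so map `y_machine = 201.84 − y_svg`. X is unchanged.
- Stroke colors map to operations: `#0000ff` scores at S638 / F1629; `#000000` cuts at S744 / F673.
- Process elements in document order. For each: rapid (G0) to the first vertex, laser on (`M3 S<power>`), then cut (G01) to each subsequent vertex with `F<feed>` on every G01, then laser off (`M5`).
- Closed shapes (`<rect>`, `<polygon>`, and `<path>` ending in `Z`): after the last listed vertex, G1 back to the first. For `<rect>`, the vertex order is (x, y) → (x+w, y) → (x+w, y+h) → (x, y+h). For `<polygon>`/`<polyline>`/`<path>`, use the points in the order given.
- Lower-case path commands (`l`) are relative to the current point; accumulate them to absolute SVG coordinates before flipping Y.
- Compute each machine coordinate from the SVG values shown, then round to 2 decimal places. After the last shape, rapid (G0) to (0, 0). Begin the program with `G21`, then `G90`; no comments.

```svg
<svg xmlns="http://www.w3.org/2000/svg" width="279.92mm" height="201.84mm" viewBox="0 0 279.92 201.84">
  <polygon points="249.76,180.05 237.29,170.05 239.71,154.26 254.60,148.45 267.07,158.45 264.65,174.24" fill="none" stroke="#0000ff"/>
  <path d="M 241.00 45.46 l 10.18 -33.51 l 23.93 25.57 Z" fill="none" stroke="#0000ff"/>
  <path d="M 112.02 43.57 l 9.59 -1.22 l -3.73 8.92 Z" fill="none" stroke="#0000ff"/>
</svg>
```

1 u = 1 mm; y_m = 201.84 − y.

[1] `<polygon>` regular polygon, #0000ff→score S638 F1629: (249.76,21.79) → (237.29,31.79) → (239.71,47.58) → (254.60,53.39) → (267.07,43.39) → (264.65,27.60) → (249.76,21.79) (closed)

[2] `<path>` regular polygon, #0000ff→score S638 F1629: (241.00,156.38) → (251.18,189.89) → (275.11,164.32) → (241.00,156.38) (closed)

[3] `<path>` regular polygon, #0000ff→score S638 F1629: (112.02,158.27) → (121.61,159.49) → (117.88,150.57) → (112.02,158.27) (closed)

G21
G90
G0 X249.76 Y21.79
M3 S638
G01 X237.29 Y31.79 F1629
G01 X239.71 Y47.58 F1629
G01 X254.60 Y53.39 F1629
G01 X267.07 Y43.39 F1629
G01 X264.65 Y27.60 F1629
G01 X249.76 Y21.79 F1629
M5
G0 X241.00 Y156.38
M3 S638
G01 X251.18 Y189.89 F1629
G01 X275.11 Y164.32 F1629
G01 X241.00 Y156.38 F1629
M5
G0 X112.02 Y158.27
M3 S638
G01 X121.61 Y159.49 F1629
G01 X117.88 Y150.57 F1629
G01 X112.02 Y158.27 F1629
M5
G0 X0.00 Y0.00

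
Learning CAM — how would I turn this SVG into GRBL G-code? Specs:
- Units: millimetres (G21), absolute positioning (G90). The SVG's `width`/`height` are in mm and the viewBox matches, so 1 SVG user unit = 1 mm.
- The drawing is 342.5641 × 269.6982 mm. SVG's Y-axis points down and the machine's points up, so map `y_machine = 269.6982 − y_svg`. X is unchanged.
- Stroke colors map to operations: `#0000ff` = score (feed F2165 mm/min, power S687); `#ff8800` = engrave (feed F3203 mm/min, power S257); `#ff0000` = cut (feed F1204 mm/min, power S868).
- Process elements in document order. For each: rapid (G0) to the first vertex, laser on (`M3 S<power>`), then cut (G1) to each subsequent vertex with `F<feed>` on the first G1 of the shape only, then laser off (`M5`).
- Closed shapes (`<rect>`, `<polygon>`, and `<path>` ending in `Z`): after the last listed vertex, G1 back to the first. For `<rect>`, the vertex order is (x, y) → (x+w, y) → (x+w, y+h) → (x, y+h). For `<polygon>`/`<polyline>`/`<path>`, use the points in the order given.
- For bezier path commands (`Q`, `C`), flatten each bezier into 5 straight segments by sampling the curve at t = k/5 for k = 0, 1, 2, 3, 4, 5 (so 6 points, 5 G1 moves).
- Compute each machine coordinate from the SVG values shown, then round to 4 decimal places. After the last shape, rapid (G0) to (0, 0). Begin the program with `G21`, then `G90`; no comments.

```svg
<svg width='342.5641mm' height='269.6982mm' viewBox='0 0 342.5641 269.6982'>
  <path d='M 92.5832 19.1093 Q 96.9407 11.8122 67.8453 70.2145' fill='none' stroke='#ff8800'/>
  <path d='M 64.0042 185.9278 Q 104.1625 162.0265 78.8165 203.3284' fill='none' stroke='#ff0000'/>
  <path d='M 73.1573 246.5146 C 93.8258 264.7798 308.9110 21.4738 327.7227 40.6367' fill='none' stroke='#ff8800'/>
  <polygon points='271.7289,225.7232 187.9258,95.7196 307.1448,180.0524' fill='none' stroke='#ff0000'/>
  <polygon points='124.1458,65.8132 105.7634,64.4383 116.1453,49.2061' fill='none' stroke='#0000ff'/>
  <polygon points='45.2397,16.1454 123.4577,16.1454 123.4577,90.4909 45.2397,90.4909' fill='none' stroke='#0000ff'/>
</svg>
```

1 u = 1 mm; y_m = 269.6982 − y.

[1] `<path>` quadratic bezier, #ff8800→engrave S257 F3203: (92.5832,250.5889) → (92.9881,250.8798) → (90.7167,245.9147) → (85.7692,235.6936) → (78.1453,220.2166) → (67.8453,199.4837)

[2] `<path>` quadratic bezier, #ff0000→cut S868 F1204: (64.0042,83.7704) → (77.4473,90.7228) → (85.6502,92.4589) → (88.6126,88.9788) → (86.3347,80.2824) → (78.8165,66.3698)

[3] `<path>` cubic bezier, #ff8800→engrave S257 F3203: (73.1573,23.1836) → (105.7629,39.4207) → (166.2753,93.2810) → (235.9416,159.6105) → (296.0084,213.2553) → (327.7227,229.0615)

[4] `<polygon>` closed polygon, #ff0000→cut S868 F1204: (271.7289,43.9750) → (187.9258,173.9786) → (307.1448,89.6458) → (271.7289,43.9750) (closed)

[5] `<polygon>` regular polygon, #0000ff→score S687 F2165: (124.1458,203.8850) → (105.7634,205.2599) → (116.1453,220.4921) → (124.1458,203.8850) (closed)

[6] `<polygon>` rectangle, #0000ff→score S687 F2165: (45.2397,253.5528) → (123.4577,253.5528) → (123.4577,179.2073) → (45.2397,179.2073) → (45.2397,253.5528) (closed)

G21
G90
G0 X92.5832 Y250.5889
M3 S257
G1 X92.9881 Y250.8798 F3203
G1 X90.7167 Y245.9147
G1 X85.7692 Y235.6936
G1 X78.1453 Y220.2166
G1 X67.8453 Y199.4837
M5
G0 X64.0042 Y83.7704
M3 S868
G1 X77.4473 Y90.7228 F1204
G1 X85.6502 Y92.4589
G1 X88.6126 Y88.9788
G1 X86.3347 Y80.2824
G1 X78.8165 Y66.3698
M5
G0 X73.1573 Y23.1836
M3 S257
G1 X105.7629 Y39.4207 F3203
G1 X166.2753 Y93.2810
G1 X235.9416 Y159.6105
G1 X296.0084 Y213.2553
G1 X327.7227 Y229.0615
M5
G0 X271.7289 Y43.9750
M3 S868
G1 X187.9258 Y173.9786 F1204
G1 X307.1448 Y89.6458
G1 X271.7289 Y43.9750
M5
G0 X124.1458 Y203.8850
M3 S687
G1 X105.7634 Y205.2599 F2165
G1 X116.1453 Y220.4921
G1 X124.1458 Y203.8850
M5
G0 X45.2397 Y253.5528
M3 S687
G1 X123.4577 Y253.5528 F2165
G1 X123.4577 Y179.2073
G1 X45.2397 Y179.2073
G1 X45.2397 Y253.5528
M5
G0 X0.0000 Y0.0000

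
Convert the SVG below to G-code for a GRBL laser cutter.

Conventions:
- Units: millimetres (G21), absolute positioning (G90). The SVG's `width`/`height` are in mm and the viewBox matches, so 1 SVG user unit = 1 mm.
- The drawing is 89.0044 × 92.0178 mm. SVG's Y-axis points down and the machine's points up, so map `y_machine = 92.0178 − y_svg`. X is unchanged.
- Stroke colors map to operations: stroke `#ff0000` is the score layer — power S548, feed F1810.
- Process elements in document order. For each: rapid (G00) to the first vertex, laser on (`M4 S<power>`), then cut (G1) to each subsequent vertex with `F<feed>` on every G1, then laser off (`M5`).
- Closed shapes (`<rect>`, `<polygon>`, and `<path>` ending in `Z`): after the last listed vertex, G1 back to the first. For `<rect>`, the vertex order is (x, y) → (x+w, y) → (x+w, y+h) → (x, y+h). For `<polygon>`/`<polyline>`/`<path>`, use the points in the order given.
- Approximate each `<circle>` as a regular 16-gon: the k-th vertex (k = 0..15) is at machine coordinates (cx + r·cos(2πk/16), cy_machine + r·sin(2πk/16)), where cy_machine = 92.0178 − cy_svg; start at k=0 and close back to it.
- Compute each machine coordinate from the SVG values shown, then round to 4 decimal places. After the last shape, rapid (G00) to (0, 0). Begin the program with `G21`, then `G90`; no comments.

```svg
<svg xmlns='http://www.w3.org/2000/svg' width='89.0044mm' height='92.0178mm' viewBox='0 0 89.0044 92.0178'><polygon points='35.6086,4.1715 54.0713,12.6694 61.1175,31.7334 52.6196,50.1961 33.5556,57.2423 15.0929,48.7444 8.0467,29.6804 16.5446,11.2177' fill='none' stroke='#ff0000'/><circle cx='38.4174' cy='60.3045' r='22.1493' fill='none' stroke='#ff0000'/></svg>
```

G21
G90
G00 X35.6086 Y87.8463
M4 S548
G1 X54.0713 Y79.3484 F1810
G1 X61.1175 Y60.2844 F1810
G1 X52.6196 Y41.8217 F1810
G1 X33.5556 Y34.7755 F1810
G1 X15.0929 Y43.2734 F1810
G1 X8.0467 Y62.3374 F1810
G1 X16.5446 Y80.8001 F1810
G1 X35.6086 Y87.8463 F1810
M5
G00 X60.5667 Y31.7133
M4 S548
G1 X58.8807 Y40.1895 F1810
G1 X54.0793 Y47.3752 F1810
G1 X46.8936 Y52.1766 F1810
G1 X38.4174 Y53.8626 F1810
G1 X29.9412 Y52.1766 F1810
G1 X22.7555 Y47.3752 F1810
G1 X17.9541 Y40.1895 F1810
G1 X16.2681 Y31.7133 F1810
G1 X17.9541 Y23.2371 F1810
G1 X22.7555 Y16.0514 F1810
G1 X29.9412 Y11.2500 F1810
G1 X38.4174 Y9.5640 F1810
G1 X46.8936 Y11.2500 F1810
G1 X54.0793 Y16.0514 F1810
G1 X58.8807 Y23.2371 F1810
G1 X60.5667 Y31.7133 F1810
M5
G00 X0.0000 Y0.0000

viewBox `0 0 89.0044 92.0178` with mm width/height → 1 unit = 1 mm. Flip: y_m = 92.0178 − y_svg.

**Shape 1** — `<polygon>` regular polygon, stroke `#ff0000` → score (S548, F1810). Machine vertices: (35.6086,87.8463) → (54.0713,79.3484) → (61.1175,60.2844) → (52.6196,41.8217) → (33.5556,34.7755) → (15.0929,43.2734) → (8.0467,62.3374) → (16.5446,80.8001) → (35.6086,87.8463). Closed: final G1 returns to the first vertex.

**Shape 2** — `<circle>` circle, stroke `#ff0000` → score (S548, F1810). Machine vertices: (60.5667,31.7133) → (58.8807,40.1895) → (54.0793,47.3752) → (46.8936,52.1766) → (38.4174,53.8626) → (29.9412,52.1766) → (22.7555,47.3752) → (17.9541,40.1895) → (16.2681,31.7133) → (17.9541,23.2371) → (22.7555,16.0514) → (29.9412,11.2500) → (38.4174,9.5640) → (46.8936,11.2500) → (54.0793,16.0514) → (58.8807,23.2371) → (60.5667,31.7133). Closed: final G1 returns to the first vertex.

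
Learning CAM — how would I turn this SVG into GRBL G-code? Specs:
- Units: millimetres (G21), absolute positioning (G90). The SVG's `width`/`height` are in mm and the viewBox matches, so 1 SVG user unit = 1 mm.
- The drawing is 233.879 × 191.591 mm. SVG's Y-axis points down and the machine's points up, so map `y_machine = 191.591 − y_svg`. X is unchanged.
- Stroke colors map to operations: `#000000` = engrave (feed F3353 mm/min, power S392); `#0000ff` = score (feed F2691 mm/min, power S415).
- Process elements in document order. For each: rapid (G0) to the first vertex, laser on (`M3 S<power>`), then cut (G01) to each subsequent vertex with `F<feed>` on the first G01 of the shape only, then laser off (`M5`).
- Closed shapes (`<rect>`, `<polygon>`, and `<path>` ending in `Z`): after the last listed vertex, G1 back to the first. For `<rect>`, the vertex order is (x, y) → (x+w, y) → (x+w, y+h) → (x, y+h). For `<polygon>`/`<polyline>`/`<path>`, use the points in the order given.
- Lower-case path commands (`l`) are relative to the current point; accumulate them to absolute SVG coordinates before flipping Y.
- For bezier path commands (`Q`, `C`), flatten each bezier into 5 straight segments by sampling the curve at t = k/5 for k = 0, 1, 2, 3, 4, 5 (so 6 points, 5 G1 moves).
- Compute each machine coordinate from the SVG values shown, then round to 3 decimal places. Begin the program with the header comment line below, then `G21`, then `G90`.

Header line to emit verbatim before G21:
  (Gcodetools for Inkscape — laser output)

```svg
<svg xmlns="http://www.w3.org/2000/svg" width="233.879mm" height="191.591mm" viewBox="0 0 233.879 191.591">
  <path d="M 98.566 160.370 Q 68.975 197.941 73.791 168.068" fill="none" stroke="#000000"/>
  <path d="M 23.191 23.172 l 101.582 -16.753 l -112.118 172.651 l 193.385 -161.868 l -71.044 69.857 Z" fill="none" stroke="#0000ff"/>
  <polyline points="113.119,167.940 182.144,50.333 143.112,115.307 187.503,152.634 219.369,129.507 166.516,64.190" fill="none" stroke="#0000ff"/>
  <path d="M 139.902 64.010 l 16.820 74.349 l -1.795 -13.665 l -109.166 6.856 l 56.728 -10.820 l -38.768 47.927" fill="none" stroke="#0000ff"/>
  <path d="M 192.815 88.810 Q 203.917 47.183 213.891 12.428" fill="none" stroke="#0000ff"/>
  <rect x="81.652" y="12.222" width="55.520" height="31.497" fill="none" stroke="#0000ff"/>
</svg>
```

(Gcodetools for Inkscape — laser output)
G21
G90
G0 X98.566 Y31.221
M3 S392
G01 X88.106 Y18.890 F3353
G01 X80.398 Y11.955
G01 X75.443 Y10.416
G01 X73.241 Y14.272
G01 X73.791 Y23.523
M5
G0 X23.191 Y168.419
M3 S415
G01 X124.773 Y185.172 F2691
G01 X12.655 Y12.521
G01 X206.040 Y174.389
G01 X134.996 Y104.532
G01 X23.191 Y168.419
M5
G0 X113.119 Y23.651
M3 S415
G01 X182.144 Y141.258 F2691
G01 X143.112 Y76.284
G01 X187.503 Y38.957
G01 X219.369 Y62.084
G01 X166.516 Y127.401
M5
G0 X139.902 Y127.581
M3 S415
G01 X156.722 Y53.232 F2691
G01 X154.927 Y66.897
G01 X45.761 Y60.041
G01 X102.489 Y70.861
G01 X63.721 Y22.934
M5
G0 X192.815 Y102.781
M3 S415
G01 X197.211 Y119.157 F2691
G01 X201.516 Y134.983
G01 X205.731 Y150.259
G01 X209.856 Y164.986
G01 X213.891 Y179.163
M5
G0 X81.652 Y179.369
M3 S415
G01 X137.172 Y179.369 F2691
G01 X137.172 Y147.872
G01 X81.652 Y147.872
G01 X81.652 Y179.369
M5

viewBox `0 0 233.879 191.591` with mm width/height → 1 unit = 1 mm. Flip: y_m = 191.591 − y_svg.

**Shape 1** — `<path>` quadratic bezier, stroke `#000000` → engrave (S392, F3353). Control points (SVG): P0=(98.566,160.370), P1=(68.975,197.941), P2=(73.791,168.068); sampled at t=k/5. Machine vertices: (98.566,31.221) → (88.106,18.890) → (80.398,11.955) → (75.443,10.416) → (73.241,14.272) → (73.791,23.523). Open path.

**Shape 2** — `<path>` closed polygon, stroke `#0000ff` → score (S415, F2691). Machine vertices: (23.191,168.419) → (124.773,185.172) → (12.655,12.521) → (206.040,174.389) → (134.996,104.532) → (23.191,168.419). Closed: final G1 returns to the first vertex.

**Shape 3** — `<polyline>` open polyline, stroke `#0000ff` → score (S415, F2691). Machine vertices: (113.119,23.651) → (182.144,141.258) → (143.112,76.284) → (187.503,38.957) → (219.369,62.084) → (166.516,127.401). Open path.

**Shape 4** — `<path>` open polyline, stroke `#0000ff` → score (S415, F2691). Machine vertices: (139.902,127.581) → (156.722,53.232) → (154.927,66.897) → (45.761,60.041) → (102.489,70.861) → (63.721,22.934). Open path.

**Shape 5** — `<path>` quadratic bezier, stroke `#0000ff` → score (S415, F2691). Control points (SVG): P0=(192.815,88.810), P1=(203.917,47.183), P2=(213.891,12.428); sampled at t=k/5. Machine vertices: (192.815,102.781) → (197.211,119.157) → (201.516,134.983) → (205.731,150.259) → (209.856,164.986) → (213.891,179.163). Open path.

**Shape 6** — `<rect>` rectangle, stroke `#0000ff` → score (S415, F2691). Machine vertices: (81.652,179.369) → (137.172,179.369) → (137.172,147.872) → (81.652,147.872) → (81.652,179.369). Closed: final G1 returns to the first vertex.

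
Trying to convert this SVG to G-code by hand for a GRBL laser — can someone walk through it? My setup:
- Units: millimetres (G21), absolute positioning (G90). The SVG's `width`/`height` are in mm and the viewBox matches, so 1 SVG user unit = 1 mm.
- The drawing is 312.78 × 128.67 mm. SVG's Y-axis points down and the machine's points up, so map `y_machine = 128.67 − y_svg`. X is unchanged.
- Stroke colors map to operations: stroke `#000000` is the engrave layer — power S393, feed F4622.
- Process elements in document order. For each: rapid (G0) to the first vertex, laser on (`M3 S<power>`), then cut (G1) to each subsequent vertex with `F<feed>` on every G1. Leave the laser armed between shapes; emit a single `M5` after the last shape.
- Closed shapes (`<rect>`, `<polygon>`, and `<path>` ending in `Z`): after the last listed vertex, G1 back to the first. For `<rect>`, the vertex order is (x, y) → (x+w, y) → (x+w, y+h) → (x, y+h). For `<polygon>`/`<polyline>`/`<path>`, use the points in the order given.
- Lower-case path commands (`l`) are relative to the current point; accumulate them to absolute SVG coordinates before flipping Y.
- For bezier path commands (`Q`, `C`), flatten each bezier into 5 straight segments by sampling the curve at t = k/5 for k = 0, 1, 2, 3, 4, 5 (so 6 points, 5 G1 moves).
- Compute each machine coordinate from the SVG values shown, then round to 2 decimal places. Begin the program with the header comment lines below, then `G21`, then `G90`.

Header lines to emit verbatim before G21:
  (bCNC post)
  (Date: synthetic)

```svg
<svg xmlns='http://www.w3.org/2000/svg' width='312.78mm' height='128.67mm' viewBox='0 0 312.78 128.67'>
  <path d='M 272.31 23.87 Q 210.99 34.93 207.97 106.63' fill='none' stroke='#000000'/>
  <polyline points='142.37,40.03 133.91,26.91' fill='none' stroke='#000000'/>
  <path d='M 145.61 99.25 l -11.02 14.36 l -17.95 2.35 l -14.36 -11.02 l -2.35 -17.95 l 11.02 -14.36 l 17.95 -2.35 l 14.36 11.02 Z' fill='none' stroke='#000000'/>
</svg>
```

(bCNC post)
(Date: synthetic)
G21
G90
G0 X272.31 Y104.80
M3 S393
G1 X250.11 Y97.95 F4622
G1 X232.58 Y86.25 F4622
G1 X219.71 Y69.70 F4622
G1 X211.51 Y48.29 F4622
G1 X207.97 Y22.04 F4622
G0 X142.37 Y88.64
M3 S393
G1 X133.91 Y101.76 F4622
G0 X145.61 Y29.42
M3 S393
G1 X134.59 Y15.06 F4622
G1 X116.64 Y12.71 F4622
G1 X102.28 Y23.73 F4622
G1 X99.93 Y41.68 F4622
G1 X110.95 Y56.04 F4622
G1 X128.90 Y58.39 F4622
G1 X143.26 Y47.37 F4622
G1 X145.61 Y29.42 F4622
M5

viewBox `0 0 312.78 128.67` with mm width/height → 1 unit = 1 mm. Flip: y_m = 128.67 − y_svg.

**Shape 1** — `<path>` quadratic bezier, stroke `#000000` → engrave (S393, F4622). Control points (SVG): P0=(272.31,23.87), P1=(210.99,34.93), P2=(207.97,106.63); sampled at t=k/5. Machine vertices: (272.31,104.80) → (250.11,97.95) → (232.58,86.25) → (219.71,69.70) → (211.51,48.29) → (207.97,22.04). Open path.

**Shape 2** — `<polyline>` line segment, stroke `#000000` → engrave (S393, F4622). Machine vertices: (142.37,88.64) → (133.91,101.76). Open path.

**Shape 3** — `<path>` regular polygon, stroke `#000000` → engrave (S393, F4622). Machine vertices: (145.61,29.42) → (134.59,15.06) → (116.64,12.71) → (102.28,23.73) → (99.93,41.68) → (110.95,56.04) → (128.90,58.39) → (143.26,47.37) → (145.61,29.42). Closed: final G1 returns to the first vertex.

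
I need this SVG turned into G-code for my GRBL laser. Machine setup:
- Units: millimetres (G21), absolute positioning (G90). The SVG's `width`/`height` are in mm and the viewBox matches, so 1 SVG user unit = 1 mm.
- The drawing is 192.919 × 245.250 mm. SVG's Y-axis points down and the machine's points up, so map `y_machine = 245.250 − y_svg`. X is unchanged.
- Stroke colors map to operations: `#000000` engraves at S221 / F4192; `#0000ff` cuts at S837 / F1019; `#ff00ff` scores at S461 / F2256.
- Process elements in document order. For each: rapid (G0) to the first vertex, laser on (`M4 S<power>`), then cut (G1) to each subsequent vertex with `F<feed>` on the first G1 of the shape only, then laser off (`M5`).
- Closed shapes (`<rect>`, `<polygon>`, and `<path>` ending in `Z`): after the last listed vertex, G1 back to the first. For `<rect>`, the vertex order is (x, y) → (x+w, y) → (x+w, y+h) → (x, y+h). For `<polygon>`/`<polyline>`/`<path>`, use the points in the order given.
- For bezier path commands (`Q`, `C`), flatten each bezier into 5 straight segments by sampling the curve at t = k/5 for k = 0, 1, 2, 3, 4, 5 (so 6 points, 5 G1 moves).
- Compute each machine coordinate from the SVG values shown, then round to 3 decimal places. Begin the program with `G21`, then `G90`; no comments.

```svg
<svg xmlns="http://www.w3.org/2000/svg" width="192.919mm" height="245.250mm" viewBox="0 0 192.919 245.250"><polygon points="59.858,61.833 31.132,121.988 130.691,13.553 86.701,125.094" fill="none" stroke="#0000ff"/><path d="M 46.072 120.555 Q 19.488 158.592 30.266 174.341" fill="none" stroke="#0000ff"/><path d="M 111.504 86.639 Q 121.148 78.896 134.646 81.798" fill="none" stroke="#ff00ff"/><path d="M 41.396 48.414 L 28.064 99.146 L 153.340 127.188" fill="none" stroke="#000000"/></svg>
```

G21
G90
G0 X59.858 Y183.417
M4 S837
G1 X31.132 Y123.262 F1019
G1 X130.691 Y231.697
G1 X86.701 Y120.156
G1 X59.858 Y183.417
M5
G0 X46.072 Y124.695
M4 S837
G1 X36.933 Y110.372 F1019
G1 X30.783 Y97.831
G1 X27.622 Y87.074
G1 X27.449 Y78.100
G1 X30.266 Y70.909
M5
G0 X111.504 Y158.611
M4 S461
G1 X115.516 Y161.282 F2256
G1 X119.836 Y163.102
G1 X124.464 Y164.070
G1 X129.401 Y164.187
G1 X134.646 Y163.452
M5
G0 X41.396 Y196.836
M4 S221
G1 X28.064 Y146.104 F4192
G1 X153.340 Y118.062
M5

1 u = 1 mm; y_m = 245.250 − y.

[1] `<polygon>` closed polygon, #0000ff→cut S837 F1019: (59.858,183.417) → (31.132,123.262) → (130.691,231.697) → (86.701,120.156) → (59.858,183.417) (closed)

[2] `<path>` quadratic bezier, #0000ff→cut S837 F1019: (46.072,124.695) → (36.933,110.372) → (30.783,97.831) → (27.622,87.074) → (27.449,78.100) → (30.266,70.909)

[3] `<path>` quadratic bezier, #ff00ff→score S461 F2256: (111.504,158.611) → (115.516,161.282) → (119.836,163.102) → (124.464,164.070) → (129.401,164.187) → (134.646,163.452)

[4] `<path>` open polyline, #000000→engrave S221 F4192: (41.396,196.836) → (28.064,146.104) → (153.340,118.062)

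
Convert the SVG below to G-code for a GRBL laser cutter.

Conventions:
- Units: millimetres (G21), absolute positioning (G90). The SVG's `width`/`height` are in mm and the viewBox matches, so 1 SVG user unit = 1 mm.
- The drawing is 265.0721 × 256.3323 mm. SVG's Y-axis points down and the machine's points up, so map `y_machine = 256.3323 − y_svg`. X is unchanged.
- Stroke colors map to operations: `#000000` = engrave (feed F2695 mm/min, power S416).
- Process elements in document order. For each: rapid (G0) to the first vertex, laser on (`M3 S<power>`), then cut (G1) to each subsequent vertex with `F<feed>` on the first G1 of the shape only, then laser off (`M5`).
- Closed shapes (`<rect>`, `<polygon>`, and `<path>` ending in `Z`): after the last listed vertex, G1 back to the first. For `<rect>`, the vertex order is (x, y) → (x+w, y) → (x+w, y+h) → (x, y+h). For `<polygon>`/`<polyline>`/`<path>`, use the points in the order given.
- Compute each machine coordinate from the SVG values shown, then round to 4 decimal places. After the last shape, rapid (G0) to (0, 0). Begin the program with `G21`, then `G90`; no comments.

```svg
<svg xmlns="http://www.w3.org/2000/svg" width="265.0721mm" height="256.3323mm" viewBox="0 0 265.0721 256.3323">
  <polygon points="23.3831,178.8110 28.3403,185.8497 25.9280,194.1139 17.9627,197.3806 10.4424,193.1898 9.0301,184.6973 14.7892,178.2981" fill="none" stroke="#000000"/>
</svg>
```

G21
G90
G0 X23.3831 Y77.5213
M3 S416
G1 X28.3403 Y70.4826 F2695
G1 X25.9280 Y62.2184
G1 X17.9627 Y58.9517
G1 X10.4424 Y63.1425
G1 X9.0301 Y71.6350
G1 X14.7892 Y78.0342
G1 X23.3831 Y77.5213
M5
G0 X0.0000 Y0.0000

viewBox `0 0 265.0721 256.3323` with mm width/height → 1 unit = 1 mm. Flip: y_m = 256.3323 − y_svg.

**Shape 1** — `<polygon>` regular polygon, stroke `#000000` → engrave (S416, F2695). Machine vertices: (23.3831,77.5213) → (28.3403,70.4826) → (25.9280,62.2184) → (17.9627,58.9517) → (10.4424,63.1425) → (9.0301,71.6350) → (14.7892,78.0342) → (23.3831,77.5213). Closed: final G1 returns to the first vertex.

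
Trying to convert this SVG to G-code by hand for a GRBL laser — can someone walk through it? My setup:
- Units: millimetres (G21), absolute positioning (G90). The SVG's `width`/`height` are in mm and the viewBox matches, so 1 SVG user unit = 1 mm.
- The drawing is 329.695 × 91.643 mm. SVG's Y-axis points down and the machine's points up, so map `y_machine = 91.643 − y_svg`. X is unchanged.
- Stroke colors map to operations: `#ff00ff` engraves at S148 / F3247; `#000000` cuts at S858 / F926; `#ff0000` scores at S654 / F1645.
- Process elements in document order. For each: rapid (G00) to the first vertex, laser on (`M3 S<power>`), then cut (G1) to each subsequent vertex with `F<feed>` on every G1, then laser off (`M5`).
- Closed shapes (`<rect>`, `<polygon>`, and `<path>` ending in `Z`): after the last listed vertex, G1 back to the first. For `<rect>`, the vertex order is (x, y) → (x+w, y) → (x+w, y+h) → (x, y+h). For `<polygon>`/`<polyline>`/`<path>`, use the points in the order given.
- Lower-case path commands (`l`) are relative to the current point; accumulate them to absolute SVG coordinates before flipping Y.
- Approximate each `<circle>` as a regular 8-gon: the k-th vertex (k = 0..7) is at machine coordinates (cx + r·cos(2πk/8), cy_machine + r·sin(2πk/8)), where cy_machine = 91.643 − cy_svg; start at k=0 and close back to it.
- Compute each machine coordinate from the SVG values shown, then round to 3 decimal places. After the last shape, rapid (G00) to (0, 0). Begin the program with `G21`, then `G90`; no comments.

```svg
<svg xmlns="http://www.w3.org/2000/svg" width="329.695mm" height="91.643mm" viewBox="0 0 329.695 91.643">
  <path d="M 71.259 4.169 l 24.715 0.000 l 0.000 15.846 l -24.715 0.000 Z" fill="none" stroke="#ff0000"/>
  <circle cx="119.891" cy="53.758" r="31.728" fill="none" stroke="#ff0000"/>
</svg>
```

G21
G90
G00 X71.259 Y87.474
M3 S654
G1 X95.974 Y87.474 F1645
G1 X95.974 Y71.628 F1645
G1 X71.259 Y71.628 F1645
G1 X71.259 Y87.474 F1645
M5
G00 X151.619 Y37.885
M3 S654
G1 X142.326 Y60.320 F1645
G1 X119.891 Y69.613 F1645
G1 X97.456 Y60.320 F1645
G1 X88.163 Y37.885 F1645
G1 X97.456 Y15.450 F1645
G1 X119.891 Y6.157 F1645
G1 X142.326 Y15.450 F1645
G1 X151.619 Y37.885 F1645
M5
G00 X0.000 Y0.000

viewBox `0 0 329.695 91.643` with mm width/height → 1 unit = 1 mm. Flip: y_m = 91.643 − y_svg.

**Shape 1** — `<path>` rectangle, stroke `#ff0000` → score (S654, F1645). Machine vertices: (71.259,87.474) → (95.974,87.474) → (95.974,71.628) → (71.259,71.628) → (71.259,87.474). Closed: final G1 returns to the first vertex.

**Shape 2** — `<circle>` circle, stroke `#ff0000` → score (S654, F1645). Machine vertices: (151.619,37.885) → (142.326,60.320) → (119.891,69.613) → (97.456,60.320) → (88.163,37.885) → (97.456,15.450) → (119.891,6.157) → (142.326,15.450) → (151.619,37.885). Closed: final G1 returns to the first vertex.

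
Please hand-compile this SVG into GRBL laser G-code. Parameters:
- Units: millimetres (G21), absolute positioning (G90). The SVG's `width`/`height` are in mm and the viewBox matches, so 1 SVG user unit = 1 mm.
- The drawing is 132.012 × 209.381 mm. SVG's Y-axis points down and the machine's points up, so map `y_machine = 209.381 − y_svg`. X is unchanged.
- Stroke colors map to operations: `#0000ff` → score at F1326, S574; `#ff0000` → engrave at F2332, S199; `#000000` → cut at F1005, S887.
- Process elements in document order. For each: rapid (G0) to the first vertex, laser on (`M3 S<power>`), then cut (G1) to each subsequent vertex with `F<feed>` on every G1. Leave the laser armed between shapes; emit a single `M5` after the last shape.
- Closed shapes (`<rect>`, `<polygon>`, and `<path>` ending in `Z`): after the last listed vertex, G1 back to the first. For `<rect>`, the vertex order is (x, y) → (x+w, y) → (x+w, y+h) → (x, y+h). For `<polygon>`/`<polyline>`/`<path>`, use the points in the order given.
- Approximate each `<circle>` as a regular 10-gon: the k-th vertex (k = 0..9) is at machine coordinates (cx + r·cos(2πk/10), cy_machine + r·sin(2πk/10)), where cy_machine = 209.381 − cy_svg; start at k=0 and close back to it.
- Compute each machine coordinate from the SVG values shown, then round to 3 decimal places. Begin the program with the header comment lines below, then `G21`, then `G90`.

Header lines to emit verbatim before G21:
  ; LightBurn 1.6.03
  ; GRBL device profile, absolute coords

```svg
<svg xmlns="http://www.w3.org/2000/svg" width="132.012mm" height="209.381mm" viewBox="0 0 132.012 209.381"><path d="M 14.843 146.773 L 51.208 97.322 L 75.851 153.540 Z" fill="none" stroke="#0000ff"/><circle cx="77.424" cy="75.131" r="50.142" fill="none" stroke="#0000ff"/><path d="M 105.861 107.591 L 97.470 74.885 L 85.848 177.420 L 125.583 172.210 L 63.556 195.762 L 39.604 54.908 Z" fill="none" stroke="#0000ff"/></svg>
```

1 u = 1 mm; y_m = 209.381 − y.

[1] `<path>` regular polygon, #0000ff→score S574 F1326: (14.843,62.608) → (51.208,112.059) → (75.851,55.841) → (14.843,62.608) (closed)

[2] `<circle>` circle, #0000ff→score S574 F1326: (127.566,134.250) → (117.990,163.723) → (92.919,181.938) → (61.929,181.938) → (36.858,163.723) → (27.282,134.250) → (36.858,104.777) → (61.929,86.562) → (92.919,86.562) → (117.990,104.777) → (127.566,134.250) (closed)

[3] `<path>` closed polygon, #0000ff→score S574 F1326: (105.861,101.790) → (97.470,134.496) → (85.848,31.961) → (125.583,37.171) → (63.556,13.619) → (39.604,154.473) → (105.861,101.790) (closed)

; LightBurn 1.6.03
; GRBL device profile, absolute coords
G21
G90
G0 X14.843 Y62.608
M3 S574
G1 X51.208 Y112.059 F1326
G1 X75.851 Y55.841 F1326
G1 X14.843 Y62.608 F1326
G0 X127.566 Y134.250
M3 S574
G1 X117.990 Y163.723 F1326
G1 X92.919 Y181.938 F1326
G1 X61.929 Y181.938 F1326
G1 X36.858 Y163.723 F1326
G1 X27.282 Y134.250 F1326
G1 X36.858 Y104.777 F1326
G1 X61.929 Y86.562 F1326
G1 X92.919 Y86.562 F1326
G1 X117.990 Y104.777 F1326
G1 X127.566 Y134.250 F1326
G0 X105.861 Y101.790
M3 S574
G1 X97.470 Y134.496 F1326
G1 X85.848 Y31.961 F1326
G1 X125.583 Y37.171 F1326
G1 X63.556 Y13.619 F1326
G1 X39.604 Y154.473 F1326
G1 X105.861 Y101.790 F1326
M5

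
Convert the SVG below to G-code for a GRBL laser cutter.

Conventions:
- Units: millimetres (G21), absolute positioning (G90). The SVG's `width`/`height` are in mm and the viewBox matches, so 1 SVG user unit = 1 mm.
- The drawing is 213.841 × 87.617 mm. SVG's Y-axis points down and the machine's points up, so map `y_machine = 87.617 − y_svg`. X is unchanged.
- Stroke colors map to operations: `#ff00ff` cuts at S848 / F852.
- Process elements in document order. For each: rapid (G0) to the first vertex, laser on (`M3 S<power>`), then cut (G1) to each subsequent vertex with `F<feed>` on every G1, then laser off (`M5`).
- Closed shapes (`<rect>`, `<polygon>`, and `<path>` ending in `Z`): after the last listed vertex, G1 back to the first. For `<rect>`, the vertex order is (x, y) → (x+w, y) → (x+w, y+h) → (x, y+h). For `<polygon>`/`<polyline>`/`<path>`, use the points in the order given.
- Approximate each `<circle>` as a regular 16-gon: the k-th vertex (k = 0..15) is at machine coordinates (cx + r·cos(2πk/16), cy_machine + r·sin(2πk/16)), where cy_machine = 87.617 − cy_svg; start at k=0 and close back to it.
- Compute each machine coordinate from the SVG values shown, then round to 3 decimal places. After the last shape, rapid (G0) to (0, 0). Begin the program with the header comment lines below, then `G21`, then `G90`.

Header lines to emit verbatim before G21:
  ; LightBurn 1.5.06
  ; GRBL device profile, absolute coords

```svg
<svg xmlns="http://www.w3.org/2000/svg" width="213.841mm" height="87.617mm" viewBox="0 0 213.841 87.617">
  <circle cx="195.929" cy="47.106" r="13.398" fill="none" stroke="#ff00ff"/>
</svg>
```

viewBox `0 0 213.841 87.617` with mm width/height → 1 unit = 1 mm. Flip: y_m = 87.617 − y_svg.

**Shape 1** — `<circle>` circle, stroke `#ff00ff` → cut (S848, F852). Machine vertices: (209.327,40.511) → (208.307,45.638) → (205.403,49.985) → (201.056,52.889) → (195.929,53.909) → (190.802,52.889) → (186.455,49.985) → (183.551,45.638) → (182.531,40.511) → (183.551,35.384) → (186.455,31.037) → (190.802,28.133) → (195.929,27.113) → (201.056,28.133) → (205.403,31.037) → (208.307,35.384) → (209.327,40.511). Closed: final G1 returns to the first vertex.

; LightBurn 1.5.06
; GRBL device profile, absolute coords
G21
G90
G0 X209.327 Y40.511
M3 S848
G1 X208.307 Y45.638 F852
G1 X205.403 Y49.985 F852
G1 X201.056 Y52.889 F852
G1 X195.929 Y53.909 F852
G1 X190.802 Y52.889 F852
G1 X186.455 Y49.985 F852
G1 X183.551 Y45.638 F852
G1 X182.531 Y40.511 F852
G1 X183.551 Y35.384 F852
G1 X186.455 Y31.037 F852
G1 X190.802 Y28.133 F852
G1 X195.929 Y27.113 F852
G1 X201.056 Y28.133 F852
G1 X205.403 Y31.037 F852
G1 X208.307 Y35.384 F852
G1 X209.327 Y40.511 F852
M5
G0 X0.000 Y0.000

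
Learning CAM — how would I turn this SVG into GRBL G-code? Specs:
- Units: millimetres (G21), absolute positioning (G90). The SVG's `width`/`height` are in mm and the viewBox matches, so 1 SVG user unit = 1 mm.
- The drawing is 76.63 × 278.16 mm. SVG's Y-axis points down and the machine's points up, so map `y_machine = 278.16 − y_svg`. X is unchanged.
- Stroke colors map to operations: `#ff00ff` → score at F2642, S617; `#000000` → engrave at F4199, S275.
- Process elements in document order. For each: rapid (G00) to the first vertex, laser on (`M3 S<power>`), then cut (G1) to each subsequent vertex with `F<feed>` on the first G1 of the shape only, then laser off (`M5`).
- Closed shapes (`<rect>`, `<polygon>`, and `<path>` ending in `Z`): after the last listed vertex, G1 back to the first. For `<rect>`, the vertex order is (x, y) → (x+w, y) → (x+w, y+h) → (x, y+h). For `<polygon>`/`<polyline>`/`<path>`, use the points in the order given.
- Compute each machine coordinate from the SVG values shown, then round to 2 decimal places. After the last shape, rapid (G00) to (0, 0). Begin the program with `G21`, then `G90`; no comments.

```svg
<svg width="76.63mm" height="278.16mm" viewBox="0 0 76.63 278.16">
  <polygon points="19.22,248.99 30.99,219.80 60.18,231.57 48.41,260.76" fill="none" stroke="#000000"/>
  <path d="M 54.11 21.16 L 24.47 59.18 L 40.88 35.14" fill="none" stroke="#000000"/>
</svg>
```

G21
G90
G00 X19.22 Y29.17
M3 S275
G1 X30.99 Y58.36 F4199
G1 X60.18 Y46.59
G1 X48.41 Y17.40
G1 X19.22 Y29.17
M5
G00 X54.11 Y257.00
M3 S275
G1 X24.47 Y218.98 F4199
G1 X40.88 Y243.02
M5
G00 X0.00 Y0.00

viewBox `0 0 76.63 278.16` with mm width/height → 1 unit = 1 mm. Flip: y_m = 278.16 − y_svg.

**Shape 1** — `<polygon>` regular polygon, stroke `#000000` → engrave (S275, F4199). Machine vertices: (19.22,29.17) → (30.99,58.36) → (60.18,46.59) → (48.41,17.40) → (19.22,29.17). Closed: final G1 returns to the first vertex.

**Shape 2** — `<path>` open polyline, stroke `#000000` → engrave (S275, F4199). Machine vertices: (54.11,257.00) → (24.47,218.98) → (40.88,243.02). Open path.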